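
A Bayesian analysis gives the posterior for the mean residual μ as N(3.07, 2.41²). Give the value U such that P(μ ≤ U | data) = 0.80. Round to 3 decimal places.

5.098

Need U with P(μ ≤ U) = 0.80: U = 3.07 + z_{0.2}·2.41.
z = 0.842; U = 3.07 + 0.842 × 2.41 = 5.098.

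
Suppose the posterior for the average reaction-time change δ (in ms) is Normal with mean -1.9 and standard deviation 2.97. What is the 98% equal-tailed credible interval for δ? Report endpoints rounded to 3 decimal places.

[-8.809, 5.009]

The posterior is symmetric, so the 98% equal-tailed interval is δ = -1.9 ± z·2.97 with z = 2.326.
Half-width: 2.326 × 2.97 = 6.909.
-1.9 − 6.909 = -8.809; -1.9 + 6.909 = 5.009.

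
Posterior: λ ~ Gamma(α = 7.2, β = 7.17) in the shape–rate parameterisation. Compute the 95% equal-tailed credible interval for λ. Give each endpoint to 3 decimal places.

Posterior: Gamma(shape 7.2, rate 7.17).
Equal-tailed 95% interval: Gamma(7.2, 7.17) quantiles at 0.025 and 0.975.
Posterior mean ≈ 1.004, SD ≈ 0.374; a Normal approximation gives roughly [0.271, 1.738].
Exact: lower = 0.410; upper = 1.860.

[0.410, 1.860]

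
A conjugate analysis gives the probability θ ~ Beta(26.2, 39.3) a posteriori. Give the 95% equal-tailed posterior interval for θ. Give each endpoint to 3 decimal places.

Posterior: Beta(26.2, 39.3).
Equal-tailed 95% interval: the 0.025 and 0.975 quantiles of Beta(26.2, 39.3).
Posterior mean ≈ 0.400, SD ≈ 0.060; a Normal approximation gives roughly [0.282, 0.518].
Exact: F⁻¹(0.025) = 0.286; F⁻¹(0.975) = 0.520.

[0.286, 0.520]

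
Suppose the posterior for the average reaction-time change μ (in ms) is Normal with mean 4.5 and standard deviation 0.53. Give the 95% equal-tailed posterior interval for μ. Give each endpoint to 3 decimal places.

[3.461, 5.539]

The posterior is symmetric, so the 95% equal-tailed interval is μ = 4.5 ± z·0.53 with z = 1.960.
Half-width: 1.960 × 0.53 = 1.039.
4.5 − 1.039 = 3.461; 4.5 + 1.039 = 5.539.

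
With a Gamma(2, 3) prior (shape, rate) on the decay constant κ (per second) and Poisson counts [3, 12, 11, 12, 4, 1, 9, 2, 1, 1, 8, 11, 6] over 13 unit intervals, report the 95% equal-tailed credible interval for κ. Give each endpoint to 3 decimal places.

Posterior: Gamma(2+81, 3+13) = Gamma(83, 16) (shape, rate).
Equal-tailed 95% interval: Gamma(83, 16) quantiles at 0.025 and 0.975.
Posterior mean ≈ 5.188, SD ≈ 0.569; a Normal approximation gives roughly [4.071, 6.304].
Exact: lower = 4.132; upper = 6.361.

[4.132, 6.361]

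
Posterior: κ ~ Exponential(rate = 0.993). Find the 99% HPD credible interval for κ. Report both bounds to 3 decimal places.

The exponential density is strictly decreasing on [0, ∞), so the HPD interval is anchored at 0: [0, q] with P(κ ≤ q) = 0.99.
q = −ln(1 − 0.99) / 0.993 = 4.6052 / 0.993 = 4.638.

[0.000, 4.638]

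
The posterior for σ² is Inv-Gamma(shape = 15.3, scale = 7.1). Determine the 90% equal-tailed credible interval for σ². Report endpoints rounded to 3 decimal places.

Inverse-Gamma(15.3, 7.1) quantiles: F⁻¹(0.05) and F⁻¹(0.95).
Equivalently, 1/σ² ~ Gamma(15.3, rate = 7.1); invert its 0.95 and 0.05 quantiles.
Posterior mean ≈ 0.497, SD ≈ 0.136; a Normal approximation gives roughly [0.273, 0.720].
Exact: lower = 0.319; upper = 0.749.

[0.319, 0.749]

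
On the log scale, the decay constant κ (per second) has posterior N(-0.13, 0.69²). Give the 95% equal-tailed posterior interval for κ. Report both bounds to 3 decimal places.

[0.227, 3.395]

On the log scale the 95% interval is -0.13 ± 1.960 × 0.69 = [-1.4824, 1.2224].
Exponentiate: [e^-1.4824, e^1.2224] = [0.227, 3.395].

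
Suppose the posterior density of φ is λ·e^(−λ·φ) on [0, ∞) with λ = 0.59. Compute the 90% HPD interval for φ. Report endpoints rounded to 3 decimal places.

The exponential density is strictly decreasing on [0, ∞), so the HPD interval is anchored at 0: [0, q] with P(φ ≤ q) = 0.90.
q = −ln(1 − 0.90) / 0.59 = 2.3026 / 0.59 = 3.903.

[0.000, 3.903]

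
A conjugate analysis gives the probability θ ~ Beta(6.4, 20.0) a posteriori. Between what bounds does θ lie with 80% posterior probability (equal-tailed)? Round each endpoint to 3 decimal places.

[0.141, 0.352]

Posterior: Beta(6.4, 20.0).
Equal-tailed 80% interval: the 0.1 and 0.9 quantiles of Beta(6.4, 20.0).
Posterior mean ≈ 0.242, SD ≈ 0.082; a Normal approximation gives roughly [0.138, 0.347].
Exact: F⁻¹(0.1) = 0.141; F⁻¹(0.9) = 0.352.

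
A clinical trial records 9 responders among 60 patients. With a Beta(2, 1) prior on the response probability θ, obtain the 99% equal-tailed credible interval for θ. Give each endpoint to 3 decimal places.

[0.073, 0.314]

Posterior: Beta(2+9, 1+51) = Beta(11, 52).
Equal-tailed 99% interval: the 0.005 and 0.995 quantiles of Beta(11, 52).
Posterior mean ≈ 0.175, SD ≈ 0.047; a Normal approximation gives roughly [0.052, 0.297].
Exact: F⁻¹(0.005) = 0.073; F⁻¹(0.995) = 0.314.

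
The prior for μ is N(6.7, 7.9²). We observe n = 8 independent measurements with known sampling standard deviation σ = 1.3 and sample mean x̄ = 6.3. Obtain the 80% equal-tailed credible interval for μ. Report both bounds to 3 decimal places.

[5.713, 6.889]

Posterior precision = 1/7.9² + 8/1.3² = 0.0160 + 4.7337 = 4.7498, so posterior SD = 0.4588.
Posterior mean = (6.7/7.9² + 8·6.3/1.3²) / 4.7498 = 6.3013.
Interval: 6.3013 ± 1.282 × 0.4588 → [5.713, 6.889].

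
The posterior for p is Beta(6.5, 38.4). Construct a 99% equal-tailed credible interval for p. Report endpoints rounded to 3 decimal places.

Posterior: Beta(6.5, 38.4).
Equal-tailed 99% interval: the 0.005 and 0.995 quantiles of Beta(6.5, 38.4).
Posterior mean ≈ 0.145, SD ≈ 0.052; a Normal approximation gives roughly [0.011, 0.279].
Exact: F⁻¹(0.005) = 0.042; F⁻¹(0.995) = 0.305.

[0.042, 0.305]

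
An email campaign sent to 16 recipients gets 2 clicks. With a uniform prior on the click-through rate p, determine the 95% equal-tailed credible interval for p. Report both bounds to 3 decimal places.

Posterior: Beta(1+2, 1+14) = Beta(3, 15).
Equal-tailed 95% interval: the 0.025 and 0.975 quantiles of Beta(3, 15).
Posterior mean ≈ 0.167, SD ≈ 0.085; a Normal approximation gives roughly [-0.001, 0.334].
Exact: F⁻¹(0.025) = 0.038; F⁻¹(0.975) = 0.364.

[0.038, 0.364]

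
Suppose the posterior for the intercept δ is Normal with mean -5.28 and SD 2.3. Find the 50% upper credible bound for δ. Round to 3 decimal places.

Need U with P(δ ≤ U) = 0.50: U = -5.28 + z_{0.5}·2.3.
z = 0.000; U = -5.28 + 0.000 × 2.3 = -5.280.

-5.280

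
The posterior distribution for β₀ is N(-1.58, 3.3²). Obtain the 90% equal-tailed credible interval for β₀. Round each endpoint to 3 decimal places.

[-7.008, 3.848]

The posterior is symmetric, so the 90% equal-tailed interval is β₀ = -1.58 ± z·3.3 with z = 1.645.
Half-width: 1.645 × 3.3 = 5.428.
-1.58 − 5.428 = -7.008; -1.58 + 5.428 = 3.848.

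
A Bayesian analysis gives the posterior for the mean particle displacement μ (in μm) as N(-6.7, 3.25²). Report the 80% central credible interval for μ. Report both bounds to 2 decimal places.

[-10.87, -2.53]

The posterior is symmetric, so the 80% equal-tailed interval is μ = -6.7 ± z·3.25 with z = 1.282.
Half-width: 1.282 × 3.25 = 4.17.
-6.7 − 4.17 = -10.87; -6.7 + 4.17 = -2.53.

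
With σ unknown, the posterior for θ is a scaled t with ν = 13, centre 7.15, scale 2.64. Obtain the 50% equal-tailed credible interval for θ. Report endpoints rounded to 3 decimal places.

The t_13 distribution is symmetric; the 50% interval is 7.15 ± t·2.64 with t_{0.75,13} = 0.694.
Half-width: 0.694 × 2.64 = 1.832.
7.15 − 1.832 = 5.318; 7.15 + 1.832 = 8.982.

[5.318, 8.982]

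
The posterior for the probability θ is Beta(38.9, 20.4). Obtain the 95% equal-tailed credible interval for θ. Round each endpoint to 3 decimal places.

Posterior: Beta(38.9, 20.4).
Equal-tailed 95% interval: the 0.025 and 0.975 quantiles of Beta(38.9, 20.4).
Posterior mean ≈ 0.656, SD ≈ 0.061; a Normal approximation gives roughly [0.536, 0.776].
Exact: F⁻¹(0.025) = 0.532; F⁻¹(0.975) = 0.770.

[0.532, 0.770]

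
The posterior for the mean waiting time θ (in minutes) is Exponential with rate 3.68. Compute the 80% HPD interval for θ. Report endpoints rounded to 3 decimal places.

The exponential density is strictly decreasing on [0, ∞), so the HPD interval is anchored at 0: [0, q] with P(θ ≤ q) = 0.80.
q = −ln(1 − 0.80) / 3.68 = 1.6094 / 3.68 = 0.437.

[0.000, 0.437]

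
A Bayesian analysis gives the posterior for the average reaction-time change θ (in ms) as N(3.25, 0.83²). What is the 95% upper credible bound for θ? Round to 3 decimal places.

Need U with P(θ ≤ U) = 0.95: U = 3.25 + z_{0.05}·0.83.
z = 1.645; U = 3.25 + 1.645 × 0.83 = 4.615.

4.615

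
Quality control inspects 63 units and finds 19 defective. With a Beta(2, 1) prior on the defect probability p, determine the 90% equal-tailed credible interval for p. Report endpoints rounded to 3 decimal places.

[0.228, 0.415]

Posterior: Beta(2+19, 1+44) = Beta(21, 45).
Equal-tailed 90% interval: the 0.05 and 0.95 quantiles of Beta(21, 45).
Posterior mean ≈ 0.318, SD ≈ 0.057; a Normal approximation gives roughly [0.225, 0.412].
Exact: F⁻¹(0.05) = 0.228; F⁻¹(0.95) = 0.415.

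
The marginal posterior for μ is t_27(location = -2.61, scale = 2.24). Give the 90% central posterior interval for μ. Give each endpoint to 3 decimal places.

The t_27 distribution is symmetric; the 90% interval is -2.61 ± t·2.24 with t_{0.95,27} = 1.703.
Half-width: 1.703 × 2.24 = 3.815.
-2.61 − 3.815 = -6.425; -2.61 + 3.815 = 1.205.

[-6.425, 1.205]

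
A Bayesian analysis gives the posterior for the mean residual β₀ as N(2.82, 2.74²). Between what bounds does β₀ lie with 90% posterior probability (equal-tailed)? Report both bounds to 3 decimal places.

[-1.687, 7.327]

The posterior is symmetric, so the 90% equal-tailed interval is β₀ = 2.82 ± z·2.74 with z = 1.645.
Half-width: 1.645 × 2.74 = 4.507.
2.82 − 4.507 = -1.687; 2.82 + 4.507 = 7.327.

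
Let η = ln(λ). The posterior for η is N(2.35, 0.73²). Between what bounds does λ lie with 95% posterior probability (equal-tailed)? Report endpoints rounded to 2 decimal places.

[2.51, 43.85]

On the log scale the 95% interval is 2.35 ± 1.960 × 0.73 = [0.9192, 3.7808].
Exponentiate: [e^0.9192, e^3.7808] = [2.51, 43.85].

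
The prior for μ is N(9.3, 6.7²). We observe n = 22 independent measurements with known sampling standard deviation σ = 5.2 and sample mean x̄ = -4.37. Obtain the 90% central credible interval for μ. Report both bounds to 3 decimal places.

[-5.805, -2.207]

Posterior precision = 1/6.7² + 22/5.2² = 0.0223 + 0.8136 = 0.8359, so posterior SD = 1.0938.
Posterior mean = (9.3/6.7² + 22·-4.37/5.2²) / 0.8359 = -4.0057.
Interval: -4.0057 ± 1.645 × 1.0938 → [-5.805, -2.207].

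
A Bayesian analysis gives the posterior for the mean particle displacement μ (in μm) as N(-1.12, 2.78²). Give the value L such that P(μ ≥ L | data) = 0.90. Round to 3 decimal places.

-4.683

Need L with P(μ ≥ L) = 0.90: L = -1.12 − z_{0.1}·2.78.
z = 1.282; L = -1.12 − 1.282 × 2.78 = -4.683.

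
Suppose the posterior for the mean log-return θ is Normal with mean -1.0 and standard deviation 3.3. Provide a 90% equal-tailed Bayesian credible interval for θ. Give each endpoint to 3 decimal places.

[-6.428, 4.428]

The posterior is symmetric, so the 90% equal-tailed interval is θ = -1.0 ± z·3.3 with z = 1.645.
Half-width: 1.645 × 3.3 = 5.428.
-1.0 − 5.428 = -6.428; -1.0 + 5.428 = 4.428.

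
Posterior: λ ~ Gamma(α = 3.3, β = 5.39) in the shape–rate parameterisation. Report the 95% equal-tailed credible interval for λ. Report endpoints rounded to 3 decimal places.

Posterior: Gamma(shape 3.3, rate 5.39).
Equal-tailed 95% interval: Gamma(3.3, 5.39) quantiles at 0.025 and 0.975.
Posterior mean ≈ 0.612, SD ≈ 0.337; a Normal approximation gives roughly [-0.048, 1.273].
Exact: lower = 0.140; upper = 1.428.

[0.140, 1.428]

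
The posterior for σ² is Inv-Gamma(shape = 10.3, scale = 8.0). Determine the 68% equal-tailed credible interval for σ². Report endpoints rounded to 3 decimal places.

[0.595, 1.118]

Inverse-Gamma(10.3, 8.0) quantiles: F⁻¹(0.16) and F⁻¹(0.84).
Equivalently, 1/σ² ~ Gamma(10.3, rate = 8.0); invert its 0.84 and 0.16 quantiles.
Posterior mean ≈ 0.860, SD ≈ 0.299; a Normal approximation gives roughly [0.563, 1.157].
Exact: lower = 0.595; upper = 1.118.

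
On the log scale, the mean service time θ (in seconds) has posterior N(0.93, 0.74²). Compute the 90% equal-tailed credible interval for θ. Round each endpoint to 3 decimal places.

On the log scale the 90% interval is 0.93 ± 1.645 × 0.74 = [-0.2872, 2.1472].
Exponentiate: [e^-0.2872, e^2.1472] = [0.750, 8.561].

[0.750, 8.561]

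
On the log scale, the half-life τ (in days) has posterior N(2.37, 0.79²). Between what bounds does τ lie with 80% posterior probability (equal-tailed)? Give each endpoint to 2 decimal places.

[3.89, 29.44]

On the log scale the 80% interval is 2.37 ± 1.282 × 0.79 = [1.3576, 3.3824].
Exponentiate: [e^1.3576, e^3.3824] = [3.89, 29.44].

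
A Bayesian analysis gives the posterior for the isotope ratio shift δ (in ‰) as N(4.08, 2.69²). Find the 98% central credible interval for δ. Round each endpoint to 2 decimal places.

[-2.18, 10.34]

The posterior is symmetric, so the 98% equal-tailed interval is δ = 4.08 ± z·2.69 with z = 2.326.
Half-width: 2.326 × 2.69 = 6.26.
4.08 − 6.26 = -2.18; 4.08 + 6.26 = 10.34.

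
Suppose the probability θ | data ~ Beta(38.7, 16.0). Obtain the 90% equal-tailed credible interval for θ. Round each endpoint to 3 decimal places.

Posterior: Beta(38.7, 16.0).
Equal-tailed 90% interval: the 0.05 and 0.95 quantiles of Beta(38.7, 16.0).
Posterior mean ≈ 0.707, SD ≈ 0.061; a Normal approximation gives roughly [0.607, 0.808].
Exact: F⁻¹(0.05) = 0.603; F⁻¹(0.95) = 0.803.

[0.603, 0.803]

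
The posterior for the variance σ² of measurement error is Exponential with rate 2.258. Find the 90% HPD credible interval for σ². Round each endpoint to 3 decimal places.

[0.000, 1.020]

The exponential density is strictly decreasing on [0, ∞), so the HPD interval is anchored at 0: [0, q] with P(σ² ≤ q) = 0.90.
q = −ln(1 − 0.90) / 2.258 = 2.3026 / 2.258 = 1.020.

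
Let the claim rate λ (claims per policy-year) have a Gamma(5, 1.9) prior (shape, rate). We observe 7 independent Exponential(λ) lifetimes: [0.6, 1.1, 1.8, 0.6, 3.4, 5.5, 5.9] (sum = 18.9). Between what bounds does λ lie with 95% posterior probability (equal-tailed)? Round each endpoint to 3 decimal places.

[0.298, 0.946]

Posterior: Gamma(5+7, 1.9+18.9) = Gamma(12, 20.8) (shape, rate).
Equal-tailed 95% interval: Gamma(12, 20.8) quantiles at 0.025 and 0.975.
Posterior mean ≈ 0.577, SD ≈ 0.167; a Normal approximation gives roughly [0.251, 0.903].
Exact: lower = 0.298; upper = 0.946.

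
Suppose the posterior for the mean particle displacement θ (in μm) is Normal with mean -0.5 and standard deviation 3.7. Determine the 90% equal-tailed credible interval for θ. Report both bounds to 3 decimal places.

[-6.586, 5.586]

The posterior is symmetric, so the 90% equal-tailed interval is θ = -0.5 ± z·3.7 with z = 1.645.
Half-width: 1.645 × 3.7 = 6.086.
-0.5 − 6.086 = -6.586; -0.5 + 6.086 = 5.586.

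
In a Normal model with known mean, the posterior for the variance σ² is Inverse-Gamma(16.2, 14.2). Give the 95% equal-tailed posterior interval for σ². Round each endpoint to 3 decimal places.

Inverse-Gamma(16.2, 14.2) quantiles: F⁻¹(0.025) and F⁻¹(0.975).
Equivalently, 1/σ² ~ Gamma(16.2, rate = 14.2); invert its 0.975 and 0.025 quantiles.
Posterior mean ≈ 0.934, SD ≈ 0.248; a Normal approximation gives roughly [0.448, 1.420].
Exact: lower = 0.568; upper = 1.527.

[0.568, 1.527]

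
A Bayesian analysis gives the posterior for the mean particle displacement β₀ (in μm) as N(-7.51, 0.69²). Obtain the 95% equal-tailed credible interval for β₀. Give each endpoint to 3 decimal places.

The posterior is symmetric, so the 95% equal-tailed interval is β₀ = -7.51 ± z·0.69 with z = 1.960.
Half-width: 1.960 × 0.69 = 1.352.
-7.51 − 1.352 = -8.862; -7.51 + 1.352 = -6.158.

[-8.862, -6.158]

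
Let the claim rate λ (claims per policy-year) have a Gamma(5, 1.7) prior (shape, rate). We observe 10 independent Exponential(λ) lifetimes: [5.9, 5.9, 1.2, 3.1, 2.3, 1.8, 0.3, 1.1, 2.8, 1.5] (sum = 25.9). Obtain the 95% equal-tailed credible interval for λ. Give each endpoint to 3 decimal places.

[0.304, 0.851]

Posterior: Gamma(5+10, 1.7+25.9) = Gamma(15, 27.6) (shape, rate).
Equal-tailed 95% interval: Gamma(15, 27.6) quantiles at 0.025 and 0.975.
Posterior mean ≈ 0.543, SD ≈ 0.140; a Normal approximation gives roughly [0.268, 0.819].
Exact: lower = 0.304; upper = 0.851.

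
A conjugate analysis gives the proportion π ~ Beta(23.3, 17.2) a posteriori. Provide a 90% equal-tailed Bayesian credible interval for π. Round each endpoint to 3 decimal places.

Posterior: Beta(23.3, 17.2).
Equal-tailed 90% interval: the 0.05 and 0.95 quantiles of Beta(23.3, 17.2).
Posterior mean ≈ 0.575, SD ≈ 0.077; a Normal approximation gives roughly [0.449, 0.702].
Exact: F⁻¹(0.05) = 0.447; F⁻¹(0.95) = 0.700.

[0.447, 0.700]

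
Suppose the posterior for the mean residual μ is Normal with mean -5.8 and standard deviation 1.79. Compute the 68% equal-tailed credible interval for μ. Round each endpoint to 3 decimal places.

The posterior is symmetric, so the 68% equal-tailed interval is μ = -5.8 ± z·1.79 with z = 0.994.
Half-width: 0.994 × 1.79 = 1.780.
-5.8 − 1.780 = -7.580; -5.8 + 1.780 = -4.020.

[-7.580, -4.020]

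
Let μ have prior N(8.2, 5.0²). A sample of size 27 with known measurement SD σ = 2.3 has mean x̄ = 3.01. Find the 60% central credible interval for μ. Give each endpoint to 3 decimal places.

Posterior precision = 1/5.0² + 27/2.3² = 0.0400 + 5.1040 = 5.1440, so posterior SD = 0.4409.
Posterior mean = (8.2/5.0² + 27·3.01/2.3²) / 5.1440 = 3.0504.
Interval: 3.0504 ± 0.842 × 0.4409 → [2.679, 3.421].

[2.679, 3.421]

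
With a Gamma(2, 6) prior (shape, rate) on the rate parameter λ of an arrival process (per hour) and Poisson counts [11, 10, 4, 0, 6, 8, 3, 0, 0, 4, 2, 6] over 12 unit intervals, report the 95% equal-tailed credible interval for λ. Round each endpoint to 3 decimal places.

[2.350, 3.977]

Posterior: Gamma(2+54, 6+12) = Gamma(56, 18) (shape, rate).
Equal-tailed 95% interval: Gamma(56, 18) quantiles at 0.025 and 0.975.
Posterior mean ≈ 3.111, SD ≈ 0.416; a Normal approximation gives roughly [2.296, 3.926].
Exact: lower = 2.350; upper = 3.977.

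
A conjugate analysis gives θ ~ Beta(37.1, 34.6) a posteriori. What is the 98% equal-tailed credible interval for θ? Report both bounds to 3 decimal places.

[0.382, 0.652]

Posterior: Beta(37.1, 34.6).
Equal-tailed 98% interval: the 0.01 and 0.99 quantiles of Beta(37.1, 34.6).
Posterior mean ≈ 0.517, SD ≈ 0.059; a Normal approximation gives roughly [0.381, 0.654].
Exact: F⁻¹(0.01) = 0.382; F⁻¹(0.99) = 0.652.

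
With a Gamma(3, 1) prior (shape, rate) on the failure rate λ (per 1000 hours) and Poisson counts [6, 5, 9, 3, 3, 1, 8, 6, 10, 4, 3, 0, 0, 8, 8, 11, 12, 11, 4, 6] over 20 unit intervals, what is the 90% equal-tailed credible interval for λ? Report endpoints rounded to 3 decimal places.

[4.928, 6.650]

Posterior: Gamma(3+118, 1+20) = Gamma(121, 21) (shape, rate).
Equal-tailed 90% interval: Gamma(121, 21) quantiles at 0.05 and 0.95.
Posterior mean ≈ 5.762, SD ≈ 0.524; a Normal approximation gives roughly [4.900, 6.623].
Exact: lower = 4.928; upper = 6.650.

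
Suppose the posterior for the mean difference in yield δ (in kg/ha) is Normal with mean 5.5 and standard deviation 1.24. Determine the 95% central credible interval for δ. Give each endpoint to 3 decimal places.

[3.070, 7.930]

The posterior is symmetric, so the 95% equal-tailed interval is δ = 5.5 ± z·1.24 with z = 1.960.
Half-width: 1.960 × 1.24 = 2.430.
5.5 − 2.430 = 3.070; 5.5 + 2.430 = 7.930.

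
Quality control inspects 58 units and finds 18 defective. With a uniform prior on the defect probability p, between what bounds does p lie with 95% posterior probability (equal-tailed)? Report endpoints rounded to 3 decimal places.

[0.206, 0.439]

Posterior: Beta(1+18, 1+40) = Beta(19, 41).
Equal-tailed 95% interval: the 0.025 and 0.975 quantiles of Beta(19, 41).
Posterior mean ≈ 0.317, SD ≈ 0.060; a Normal approximation gives roughly [0.200, 0.433].
Exact: F⁻¹(0.025) = 0.206; F⁻¹(0.975) = 0.439.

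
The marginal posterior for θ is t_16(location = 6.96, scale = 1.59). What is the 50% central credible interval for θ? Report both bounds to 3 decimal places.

The t_16 distribution is symmetric; the 50% interval is 6.96 ± t·1.59 with t_{0.75,16} = 0.690.
Half-width: 0.690 × 1.59 = 1.097.
6.96 − 1.097 = 5.863; 6.96 + 1.097 = 8.057.

[5.863, 8.057]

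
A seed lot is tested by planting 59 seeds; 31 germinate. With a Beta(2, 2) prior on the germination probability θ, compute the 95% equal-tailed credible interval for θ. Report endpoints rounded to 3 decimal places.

Posterior: Beta(2+31, 2+28) = Beta(33, 30).
Equal-tailed 95% interval: the 0.025 and 0.975 quantiles of Beta(33, 30).
Posterior mean ≈ 0.524, SD ≈ 0.062; a Normal approximation gives roughly [0.401, 0.646].
Exact: F⁻¹(0.025) = 0.401; F⁻¹(0.975) = 0.645.

[0.401, 0.645]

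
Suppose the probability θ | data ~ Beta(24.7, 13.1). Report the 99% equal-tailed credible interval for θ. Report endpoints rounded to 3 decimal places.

[0.446, 0.831]

Posterior: Beta(24.7, 13.1).
Equal-tailed 99% interval: the 0.005 and 0.995 quantiles of Beta(24.7, 13.1).
Posterior mean ≈ 0.653, SD ≈ 0.076; a Normal approximation gives roughly [0.457, 0.850].
Exact: F⁻¹(0.005) = 0.446; F⁻¹(0.995) = 0.831.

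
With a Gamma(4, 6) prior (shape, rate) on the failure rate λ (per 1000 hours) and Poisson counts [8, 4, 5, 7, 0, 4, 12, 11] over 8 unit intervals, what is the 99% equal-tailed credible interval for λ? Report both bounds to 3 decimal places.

Posterior: Gamma(4+51, 6+8) = Gamma(55, 14) (shape, rate).
Equal-tailed 99% interval: Gamma(55, 14) quantiles at 0.005 and 0.995.
Posterior mean ≈ 3.929, SD ≈ 0.530; a Normal approximation gives roughly [2.564, 5.293].
Exact: lower = 2.698; upper = 5.427.

[2.698, 5.427]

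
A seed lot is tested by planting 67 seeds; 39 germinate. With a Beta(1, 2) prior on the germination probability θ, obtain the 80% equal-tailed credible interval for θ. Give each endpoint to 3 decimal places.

Posterior: Beta(1+39, 2+28) = Beta(40, 30).
Equal-tailed 80% interval: the 0.1 and 0.9 quantiles of Beta(40, 30).
Posterior mean ≈ 0.571, SD ≈ 0.059; a Normal approximation gives roughly [0.496, 0.647].
Exact: F⁻¹(0.1) = 0.495; F⁻¹(0.9) = 0.647.

[0.495, 0.647]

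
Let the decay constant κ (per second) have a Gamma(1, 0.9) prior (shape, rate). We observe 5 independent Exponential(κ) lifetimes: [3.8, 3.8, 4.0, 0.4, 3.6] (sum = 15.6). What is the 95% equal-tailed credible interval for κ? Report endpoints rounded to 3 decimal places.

Posterior: Gamma(1+5, 0.9+15.6) = Gamma(6, 16.5) (shape, rate).
Equal-tailed 95% interval: Gamma(6, 16.5) quantiles at 0.025 and 0.975.
Posterior mean ≈ 0.364, SD ≈ 0.148; a Normal approximation gives roughly [0.073, 0.655].
Exact: lower = 0.133; upper = 0.707.

[0.133, 0.707]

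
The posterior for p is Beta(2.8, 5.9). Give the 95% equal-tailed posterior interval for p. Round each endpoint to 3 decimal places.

[0.076, 0.644]

Posterior: Beta(2.8, 5.9).
Equal-tailed 95% interval: the 0.025 and 0.975 quantiles of Beta(2.8, 5.9).
Posterior mean ≈ 0.322, SD ≈ 0.150; a Normal approximation gives roughly [0.028, 0.616].
Exact: F⁻¹(0.025) = 0.076; F⁻¹(0.975) = 0.644.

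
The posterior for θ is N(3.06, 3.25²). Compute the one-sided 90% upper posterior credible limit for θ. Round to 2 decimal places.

Need U with P(θ ≤ U) = 0.90: U = 3.06 + z_{0.1}·3.25.
z = 1.282; U = 3.06 + 1.282 × 3.25 = 7.23.

7.23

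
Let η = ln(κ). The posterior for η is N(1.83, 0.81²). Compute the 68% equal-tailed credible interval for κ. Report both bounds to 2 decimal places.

[2.79, 13.95]

On the log scale the 68% interval is 1.83 ± 0.994 × 0.81 = [1.0245, 2.6355].
Exponentiate: [e^1.0245, e^2.6355] = [2.79, 13.95].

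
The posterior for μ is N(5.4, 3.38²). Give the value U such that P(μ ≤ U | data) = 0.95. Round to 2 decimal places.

10.96

Need U with P(μ ≤ U) = 0.95: U = 5.4 + z_{0.05}·3.38.
z = 1.645; U = 5.4 + 1.645 × 3.38 = 10.96.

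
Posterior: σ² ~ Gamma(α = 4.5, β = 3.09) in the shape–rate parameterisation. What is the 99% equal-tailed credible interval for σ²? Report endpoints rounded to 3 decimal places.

[0.281, 3.817]

Posterior: Gamma(shape 4.5, rate 3.09).
Equal-tailed 99% interval: Gamma(4.5, 3.09) quantiles at 0.005 and 0.995.
Posterior mean ≈ 1.456, SD ≈ 0.687; a Normal approximation gives roughly [-0.312, 3.225].
Exact: lower = 0.281; upper = 3.817.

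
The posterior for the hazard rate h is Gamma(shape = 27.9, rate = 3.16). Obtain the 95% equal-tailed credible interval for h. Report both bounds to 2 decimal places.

[5.86, 12.39]

Posterior: Gamma(shape 27.9, rate 3.16).
Equal-tailed 95% interval: Gamma(27.9, 3.16) quantiles at 0.025 and 0.975.
Posterior mean ≈ 8.83, SD ≈ 1.67; a Normal approximation gives roughly [5.55, 12.11].
Exact: lower = 5.86; upper = 12.39.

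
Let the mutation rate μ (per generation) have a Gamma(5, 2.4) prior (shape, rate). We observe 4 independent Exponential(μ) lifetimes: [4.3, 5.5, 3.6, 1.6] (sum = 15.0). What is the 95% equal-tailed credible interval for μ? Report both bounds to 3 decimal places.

[0.237, 0.906]

Posterior: Gamma(5+4, 2.4+15.0) = Gamma(9, 17.4) (shape, rate).
Equal-tailed 95% interval: Gamma(9, 17.4) quantiles at 0.025 and 0.975.
Posterior mean ≈ 0.517, SD ≈ 0.172; a Normal approximation gives roughly [0.179, 0.855].
Exact: lower = 0.237; upper = 0.906.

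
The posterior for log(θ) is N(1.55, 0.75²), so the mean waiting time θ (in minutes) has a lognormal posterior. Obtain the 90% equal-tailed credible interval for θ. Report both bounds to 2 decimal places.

[1.37, 16.18]

On the log scale the 90% interval is 1.55 ± 1.645 × 0.75 = [0.3164, 2.7836].
Exponentiate: [e^0.3164, e^2.7836] = [1.37, 16.18].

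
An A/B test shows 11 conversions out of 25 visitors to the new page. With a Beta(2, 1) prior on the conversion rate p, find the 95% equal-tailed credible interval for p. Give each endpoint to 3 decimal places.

Posterior: Beta(2+11, 1+14) = Beta(13, 15).
Equal-tailed 95% interval: the 0.025 and 0.975 quantiles of Beta(13, 15).
Posterior mean ≈ 0.464, SD ≈ 0.093; a Normal approximation gives roughly [0.283, 0.646].
Exact: F⁻¹(0.025) = 0.287; F⁻¹(0.975) = 0.647.

[0.287, 0.647]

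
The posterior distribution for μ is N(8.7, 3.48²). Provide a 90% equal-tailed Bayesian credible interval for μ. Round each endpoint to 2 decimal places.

The posterior is symmetric, so the 90% equal-tailed interval is μ = 8.7 ± z·3.48 with z = 1.645.
Half-width: 1.645 × 3.48 = 5.72.
8.7 − 5.72 = 2.98; 8.7 + 5.72 = 14.42.

[2.98, 14.42]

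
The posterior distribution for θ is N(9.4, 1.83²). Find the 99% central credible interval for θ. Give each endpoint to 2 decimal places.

[4.69, 14.11]

The posterior is symmetric, so the 99% equal-tailed interval is θ = 9.4 ± z·1.83 with z = 2.576.
Half-width: 2.576 × 1.83 = 4.71.
9.4 − 4.71 = 4.69; 9.4 + 4.71 = 14.11.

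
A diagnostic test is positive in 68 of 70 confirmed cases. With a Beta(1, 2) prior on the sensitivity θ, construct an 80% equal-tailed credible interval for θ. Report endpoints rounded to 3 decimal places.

[0.910, 0.976]

Posterior: Beta(1+68, 2+2) = Beta(69, 4).
Equal-tailed 80% interval: the 0.1 and 0.9 quantiles of Beta(69, 4).
Posterior mean ≈ 0.945, SD ≈ 0.026; a Normal approximation gives roughly [0.911, 0.979].
Exact: F⁻¹(0.1) = 0.910; F⁻¹(0.9) = 0.976.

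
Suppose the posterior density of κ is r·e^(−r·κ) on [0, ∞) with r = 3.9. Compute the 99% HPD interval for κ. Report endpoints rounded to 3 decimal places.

[0.000, 1.181]

The exponential density is strictly decreasing on [0, ∞), so the HPD interval is anchored at 0: [0, q] with P(κ ≤ q) = 0.99.
q = −ln(1 − 0.99) / 3.9 = 4.6052 / 3.9 = 1.181.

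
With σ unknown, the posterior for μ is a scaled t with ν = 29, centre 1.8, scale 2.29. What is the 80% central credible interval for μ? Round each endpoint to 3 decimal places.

The t_29 distribution is symmetric; the 80% interval is 1.8 ± t·2.29 with t_{0.9,29} = 1.311.
Half-width: 1.311 × 2.29 = 3.003.
1.8 − 3.003 = -1.203; 1.8 + 3.003 = 4.803.

[-1.203, 4.803]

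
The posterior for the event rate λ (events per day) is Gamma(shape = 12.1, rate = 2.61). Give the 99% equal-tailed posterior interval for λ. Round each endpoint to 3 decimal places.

Posterior: Gamma(shape 12.1, rate 2.61).
Equal-tailed 99% interval: Gamma(12.1, 2.61) quantiles at 0.005 and 0.995.
Posterior mean ≈ 4.636, SD ≈ 1.333; a Normal approximation gives roughly [1.203, 8.069].
Exact: lower = 1.918; upper = 8.780.

[1.918, 8.780]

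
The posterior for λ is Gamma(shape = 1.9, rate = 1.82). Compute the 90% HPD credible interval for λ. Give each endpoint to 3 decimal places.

[0.034, 2.073]

The posterior is unimodal and skewed, so the HPD interval has equal density at both endpoints and is the shortest 90% interval.
Solving f(0.034) = f(2.073) with F(2.073) − F(0.034) = 0.90 gives [0.034, 2.073].
For comparison, the equal-tailed interval is [0.174, 2.517]; the HPD is narrower and shifted toward the mode.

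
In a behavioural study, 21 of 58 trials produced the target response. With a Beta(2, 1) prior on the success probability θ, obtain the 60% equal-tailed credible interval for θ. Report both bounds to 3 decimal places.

Posterior: Beta(2+21, 1+37) = Beta(23, 38).
Equal-tailed 60% interval: the 0.2 and 0.8 quantiles of Beta(23, 38).
Posterior mean ≈ 0.377, SD ≈ 0.062; a Normal approximation gives roughly [0.325, 0.429].
Exact: F⁻¹(0.2) = 0.324; F⁻¹(0.8) = 0.429.

[0.324, 0.429]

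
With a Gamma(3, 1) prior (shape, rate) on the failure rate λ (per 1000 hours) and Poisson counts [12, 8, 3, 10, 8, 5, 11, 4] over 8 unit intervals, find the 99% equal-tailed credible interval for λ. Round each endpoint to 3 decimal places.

Posterior: Gamma(3+61, 1+8) = Gamma(64, 9) (shape, rate).
Equal-tailed 99% interval: Gamma(64, 9) quantiles at 0.005 and 0.995.
Posterior mean ≈ 7.111, SD ≈ 0.889; a Normal approximation gives roughly [4.821, 9.401].
Exact: lower = 5.030; upper = 9.609.

[5.030, 9.609]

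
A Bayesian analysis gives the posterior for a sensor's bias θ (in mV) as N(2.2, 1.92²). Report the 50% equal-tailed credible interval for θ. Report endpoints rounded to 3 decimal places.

The posterior is symmetric, so the 50% equal-tailed interval is θ = 2.2 ± z·1.92 with z = 0.674.
Half-width: 0.674 × 1.92 = 1.295.
2.2 − 1.295 = 0.905; 2.2 + 1.295 = 3.495.

[0.905, 3.495]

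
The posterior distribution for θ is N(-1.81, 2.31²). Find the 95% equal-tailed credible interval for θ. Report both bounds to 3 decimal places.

The posterior is symmetric, so the 95% equal-tailed interval is θ = -1.81 ± z·2.31 with z = 1.960.
Half-width: 1.960 × 2.31 = 4.528.
-1.81 − 4.528 = -6.338; -1.81 + 4.528 = 2.718.

[-6.338, 2.718]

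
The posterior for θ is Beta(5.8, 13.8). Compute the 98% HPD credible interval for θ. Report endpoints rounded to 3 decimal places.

The posterior is unimodal and skewed, so the HPD interval has equal density at both endpoints and is the shortest 98% interval.
Solving f(0.088) = f(0.537) with F(0.537) − F(0.088) = 0.98 gives [0.088, 0.537].
For comparison, the equal-tailed interval is [0.099, 0.552]; the HPD is narrower and shifted toward the mode.

[0.088, 0.537]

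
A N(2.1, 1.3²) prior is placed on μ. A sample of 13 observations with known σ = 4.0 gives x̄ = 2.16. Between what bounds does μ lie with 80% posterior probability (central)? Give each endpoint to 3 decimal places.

Posterior precision = 1/1.3² + 13/4.0² = 0.5917 + 0.8125 = 1.4042, so posterior SD = 0.8439.
Posterior mean = (2.1/1.3² + 13·2.16/4.0²) / 1.4042 = 2.1347.
Interval: 2.1347 ± 1.282 × 0.8439 → [1.053, 3.216].

[1.053, 3.216]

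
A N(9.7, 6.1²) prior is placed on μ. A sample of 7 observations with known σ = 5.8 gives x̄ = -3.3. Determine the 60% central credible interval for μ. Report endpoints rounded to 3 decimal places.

[-3.549, -0.077]

Posterior precision = 1/6.1² + 7/5.8² = 0.0269 + 0.2081 = 0.2350, so posterior SD = 2.0630.
Posterior mean = (9.7/6.1² + 7·-3.3/5.8²) / 0.2350 = -1.8131.
Interval: -1.8131 ± 0.842 × 2.0630 → [-3.549, -0.077].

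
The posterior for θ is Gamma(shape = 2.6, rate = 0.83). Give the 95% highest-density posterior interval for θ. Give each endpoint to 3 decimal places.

[0.212, 6.938]

The posterior is unimodal and skewed, so the HPD interval has equal density at both endpoints and is the shortest 95% interval.
Solving f(0.212) = f(6.938) with F(6.938) − F(0.212) = 0.95 gives [0.212, 6.938].
For comparison, the equal-tailed interval is [0.547, 7.928]; the HPD is narrower and shifted toward the mode.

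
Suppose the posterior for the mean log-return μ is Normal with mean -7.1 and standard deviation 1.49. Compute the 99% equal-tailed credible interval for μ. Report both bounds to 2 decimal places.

[-10.94, -3.26]

The posterior is symmetric, so the 99% equal-tailed interval is μ = -7.1 ± z·1.49 with z = 2.576.
Half-width: 2.576 × 1.49 = 3.84.
-7.1 − 3.84 = -10.94; -7.1 + 3.84 = -3.26.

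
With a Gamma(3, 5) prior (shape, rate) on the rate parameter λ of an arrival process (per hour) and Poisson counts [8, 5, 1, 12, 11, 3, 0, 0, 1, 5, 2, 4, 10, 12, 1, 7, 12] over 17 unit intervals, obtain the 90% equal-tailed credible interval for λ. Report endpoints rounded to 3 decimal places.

[3.699, 5.170]

Posterior: Gamma(3+94, 5+17) = Gamma(97, 22) (shape, rate).
Equal-tailed 90% interval: Gamma(97, 22) quantiles at 0.05 and 0.95.
Posterior mean ≈ 4.409, SD ≈ 0.448; a Normal approximation gives roughly [3.673, 5.145].
Exact: lower = 3.699; upper = 5.170.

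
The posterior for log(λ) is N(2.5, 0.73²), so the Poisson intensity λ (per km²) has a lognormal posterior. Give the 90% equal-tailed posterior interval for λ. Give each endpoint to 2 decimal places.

[3.67, 40.48]

On the log scale the 90% interval is 2.5 ± 1.645 × 0.73 = [1.2993, 3.7007].
Exponentiate: [e^1.2993, e^3.7007] = [3.67, 40.48].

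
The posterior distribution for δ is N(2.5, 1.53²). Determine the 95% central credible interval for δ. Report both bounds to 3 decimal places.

The posterior is symmetric, so the 95% equal-tailed interval is δ = 2.5 ± z·1.53 with z = 1.960.
Half-width: 1.960 × 1.53 = 2.999.
2.5 − 2.999 = -0.499; 2.5 + 2.999 = 5.499.

[-0.499, 5.499]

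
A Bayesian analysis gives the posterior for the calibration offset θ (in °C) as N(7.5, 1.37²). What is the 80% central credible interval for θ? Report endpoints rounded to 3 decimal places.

[5.744, 9.256]

The posterior is symmetric, so the 80% equal-tailed interval is θ = 7.5 ± z·1.37 with z = 1.282.
Half-width: 1.282 × 1.37 = 1.756.
7.5 − 1.756 = 5.744; 7.5 + 1.756 = 9.256.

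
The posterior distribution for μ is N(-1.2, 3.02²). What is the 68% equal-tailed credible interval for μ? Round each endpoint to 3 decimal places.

The posterior is symmetric, so the 68% equal-tailed interval is μ = -1.2 ± z·3.02 with z = 0.994.
Half-width: 0.994 × 3.02 = 3.003.
-1.2 − 3.003 = -4.203; -1.2 + 3.003 = 1.803.

[-4.203, 1.803]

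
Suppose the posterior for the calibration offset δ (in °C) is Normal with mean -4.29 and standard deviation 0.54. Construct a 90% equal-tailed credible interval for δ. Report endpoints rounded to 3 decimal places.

The posterior is symmetric, so the 90% equal-tailed interval is δ = -4.29 ± z·0.54 with z = 1.645.
Half-width: 1.645 × 0.54 = 0.888.
-4.29 − 0.888 = -5.178; -4.29 + 0.888 = -3.402.

[-5.178, -3.402]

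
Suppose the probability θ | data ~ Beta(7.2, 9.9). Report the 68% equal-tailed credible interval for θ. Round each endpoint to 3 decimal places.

Posterior: Beta(7.2, 9.9).
Equal-tailed 68% interval: the 0.16 and 0.84 quantiles of Beta(7.2, 9.9).
Posterior mean ≈ 0.421, SD ≈ 0.116; a Normal approximation gives roughly [0.306, 0.536].
Exact: F⁻¹(0.16) = 0.303; F⁻¹(0.84) = 0.540.

[0.303, 0.540]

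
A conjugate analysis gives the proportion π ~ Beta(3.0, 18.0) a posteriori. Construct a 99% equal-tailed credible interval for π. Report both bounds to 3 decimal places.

Posterior: Beta(3.0, 18.0).
Equal-tailed 99% interval: the 0.005 and 0.995 quantiles of Beta(3.0, 18.0).
Posterior mean ≈ 0.143, SD ≈ 0.075; a Normal approximation gives roughly [-0.049, 0.335].
Exact: F⁻¹(0.005) = 0.018; F⁻¹(0.995) = 0.387.

[0.018, 0.387]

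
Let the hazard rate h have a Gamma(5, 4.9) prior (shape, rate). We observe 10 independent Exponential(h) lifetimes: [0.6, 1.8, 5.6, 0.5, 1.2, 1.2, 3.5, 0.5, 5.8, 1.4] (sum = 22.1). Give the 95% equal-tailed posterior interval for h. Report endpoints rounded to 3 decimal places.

Posterior: Gamma(5+10, 4.9+22.1) = Gamma(15, 27.0) (shape, rate).
Equal-tailed 95% interval: Gamma(15, 27.0) quantiles at 0.025 and 0.975.
Posterior mean ≈ 0.556, SD ≈ 0.143; a Normal approximation gives roughly [0.274, 0.837].
Exact: lower = 0.311; upper = 0.870.

[0.311, 0.870]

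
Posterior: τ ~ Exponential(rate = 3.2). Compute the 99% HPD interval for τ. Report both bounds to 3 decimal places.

[0.000, 1.439]

The exponential density is strictly decreasing on [0, ∞), so the HPD interval is anchored at 0: [0, q] with P(τ ≤ q) = 0.99.
q = −ln(1 − 0.99) / 3.2 = 4.6052 / 3.2 = 1.439.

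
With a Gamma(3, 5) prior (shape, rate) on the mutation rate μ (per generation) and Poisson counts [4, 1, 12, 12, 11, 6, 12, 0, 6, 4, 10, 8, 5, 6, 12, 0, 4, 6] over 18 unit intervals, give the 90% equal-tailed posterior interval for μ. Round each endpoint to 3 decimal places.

[4.540, 6.118]

Posterior: Gamma(3+119, 5+18) = Gamma(122, 23) (shape, rate).
Equal-tailed 90% interval: Gamma(122, 23) quantiles at 0.05 and 0.95.
Posterior mean ≈ 5.304, SD ≈ 0.480; a Normal approximation gives roughly [4.514, 6.094].
Exact: lower = 4.540; upper = 6.118.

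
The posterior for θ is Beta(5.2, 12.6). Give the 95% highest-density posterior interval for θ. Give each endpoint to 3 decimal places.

The posterior is unimodal and skewed, so the HPD interval has equal density at both endpoints and is the shortest 95% interval.
Solving f(0.099) = f(0.498) with F(0.498) − F(0.099) = 0.95 gives [0.099, 0.498].
For comparison, the equal-tailed interval is [0.112, 0.516]; the HPD is narrower and shifted toward the mode.

[0.099, 0.498]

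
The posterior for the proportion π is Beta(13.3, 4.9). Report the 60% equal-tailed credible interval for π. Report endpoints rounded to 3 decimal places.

Posterior: Beta(13.3, 4.9).
Equal-tailed 60% interval: the 0.2 and 0.8 quantiles of Beta(13.3, 4.9).
Posterior mean ≈ 0.731, SD ≈ 0.101; a Normal approximation gives roughly [0.646, 0.816].
Exact: F⁻¹(0.2) = 0.646; F⁻¹(0.8) = 0.820.

[0.646, 0.820]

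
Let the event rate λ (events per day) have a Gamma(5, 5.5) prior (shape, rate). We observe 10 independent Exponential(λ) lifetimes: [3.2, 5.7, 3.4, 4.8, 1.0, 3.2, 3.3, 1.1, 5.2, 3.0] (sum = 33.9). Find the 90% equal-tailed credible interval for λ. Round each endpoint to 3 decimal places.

[0.235, 0.555]

Posterior: Gamma(5+10, 5.5+33.9) = Gamma(15, 39.4) (shape, rate).
Equal-tailed 90% interval: Gamma(15, 39.4) quantiles at 0.05 and 0.95.
Posterior mean ≈ 0.381, SD ≈ 0.098; a Normal approximation gives roughly [0.219, 0.542].
Exact: lower = 0.235; upper = 0.555.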